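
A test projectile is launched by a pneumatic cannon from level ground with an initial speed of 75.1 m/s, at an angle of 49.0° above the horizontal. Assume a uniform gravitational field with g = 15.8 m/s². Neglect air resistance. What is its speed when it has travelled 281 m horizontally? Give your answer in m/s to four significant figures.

vₓ = 75.10 cos 49.0° = 49.27 m/s; v_y0 = 75.10 sin 49.0° = 56.68 m/s.
At x = 281 m, t = x/vₓ = 281/49.27 = 5.703 s.
Vertical velocity there: v_y = v_y0 − g t = 56.68 − 15.8 × 5.703 = −33.43 m/s.
Speed: √(vₓ² + v_y²) = √(49.27² + 33.43²) = 59.54 m/s.

59.54 m/s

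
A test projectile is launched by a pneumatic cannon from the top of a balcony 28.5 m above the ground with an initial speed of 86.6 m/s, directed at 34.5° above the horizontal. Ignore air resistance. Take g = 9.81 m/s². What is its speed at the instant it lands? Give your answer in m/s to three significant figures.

Resolve: vₓ = 86.60 cos 34.5° = 71.37 m/s and v_y0 = 86.60 sin 34.5° = 49.05 m/s.
With up positive and y = 0 at the ground: y(t) = 28.5 + (49.05) t − 4.905 t². Setting y = 0 and taking the positive root: t = [49.05 + √(49.05² + 2·9.81·28.5)] / 9.81 = (49.05 + 54.45) / 9.81 = 10.55 s.
Vertical velocity at impact: v_y = v_y0 − g t = 49.05 − 9.81 × 10.55 = −54.45 m/s.
Speed: |v| = √(vₓ² + v_y²) = √(71.37² + 54.45²) = 89.77 m/s.

89.8 m/s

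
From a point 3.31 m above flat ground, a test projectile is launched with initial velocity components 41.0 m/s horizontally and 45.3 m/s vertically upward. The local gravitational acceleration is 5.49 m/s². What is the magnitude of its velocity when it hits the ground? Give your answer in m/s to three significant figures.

With up positive and y = 0 at the ground: y(t) = 3.31 + (45.30) t − 2.745 t². Setting y = 0 and taking the positive root: t = [45.30 + √(45.30² + 2·5.49·3.31)] / 5.49 = (45.30 + 45.70) / 5.49 = 16.58 s.
Vertical velocity at impact: v_y = v_y0 − g t = 45.30 − 5.49 × 16.58 = −45.70 m/s.
Speed: |v| = √(vₓ² + v_y²) = √(41.00² + 45.70²) = 61.40 m/s.

61.4 m/s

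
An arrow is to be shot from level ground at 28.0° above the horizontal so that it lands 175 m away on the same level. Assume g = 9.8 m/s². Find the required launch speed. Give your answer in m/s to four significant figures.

From R = (v₀² / g) sin 2θ: v₀ = √(gR / sin 2θ).
v₀ = √(9.80 × 175 / sin 56.00°) = √(1715 / 0.8290) = √2068.7 = 45.48 m/s.

45.48 m/s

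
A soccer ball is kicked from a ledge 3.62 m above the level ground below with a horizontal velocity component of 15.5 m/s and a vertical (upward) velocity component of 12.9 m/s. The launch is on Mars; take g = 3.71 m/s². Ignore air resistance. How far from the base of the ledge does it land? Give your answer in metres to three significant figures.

112 m

Vertical motion (up positive, ground at y = 0): 1.855 t² − (12.90) t − 3.62 = 0, so t = (12.90 + √(12.90² + 2·3.71·3.62)) / 3.71 = (12.90 + 13.90) / 3.71 = 7.224 s.
Horizontal distance: R = vₓ t = 15.50 × 7.224 = 112.0 m.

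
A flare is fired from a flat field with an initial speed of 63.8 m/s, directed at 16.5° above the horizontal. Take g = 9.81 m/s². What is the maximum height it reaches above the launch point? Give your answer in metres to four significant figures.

vₓ = 63.80 cos 16.5° = 61.17 m/s; v_y0 = 63.80 sin 16.5° = 18.12 m/s.
Maximum height: H = v_y0² / (2g) = 18.12² / (2 × 9.81) = 16.74 m.

16.74 m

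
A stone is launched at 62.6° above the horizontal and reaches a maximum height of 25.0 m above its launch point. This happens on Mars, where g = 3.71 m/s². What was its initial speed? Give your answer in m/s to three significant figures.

At the peak v_y = 0, so v_y0 = √(2gH) = √(2 × 3.71 × 25.0) = 13.62 m/s.
v_y0 = v₀ sin θ ⇒ v₀ = 13.62 / sin 62.6° = 15.34 m/s.

15.3 m/s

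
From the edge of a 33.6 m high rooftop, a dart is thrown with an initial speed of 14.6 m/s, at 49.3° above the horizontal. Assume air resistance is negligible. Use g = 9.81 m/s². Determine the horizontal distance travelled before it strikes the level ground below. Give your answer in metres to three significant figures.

Resolve: vₓ = 14.60 cos 49.3° = 9.521 m/s and v_y0 = 14.60 sin 49.3° = 11.07 m/s.
With up positive and y = 0 at the ground: y(t) = 33.6 + (11.07) t − 4.905 t². Setting y = 0 and taking the positive root: t = [11.07 + √(11.07² + 2·9.81·33.6)] / 9.81 = (11.07 + 27.96) / 9.81 = 3.978 s.
Horizontal distance: R = vₓ t = 9.521 × 3.978 = 37.88 m.

37.9 m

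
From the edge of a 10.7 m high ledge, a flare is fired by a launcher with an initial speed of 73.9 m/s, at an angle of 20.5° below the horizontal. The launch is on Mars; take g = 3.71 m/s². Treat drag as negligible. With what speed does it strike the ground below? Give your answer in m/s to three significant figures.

Components: vₓ = 73.90 cos 20.5° = 69.22 m/s, v_y0 = −25.88 m/s (downward).
The projectile lands when y = 10.7 + (−25.88) t − ½·3.71·t² = 0. Positive root: t = (−25.88 + √(25.88² + 2·3.71·10.7)) / 3.71 = (−25.88 + 27.37) / 3.71 = 0.4019 s.
Vertical velocity at impact: v_y = v_y0 − g t = −25.88 − 3.71 × 0.4019 = −27.37 m/s.
Speed: |v| = √(vₓ² + v_y²) = √(69.22² + 27.37²) = 74.44 m/s.

74.4 m/s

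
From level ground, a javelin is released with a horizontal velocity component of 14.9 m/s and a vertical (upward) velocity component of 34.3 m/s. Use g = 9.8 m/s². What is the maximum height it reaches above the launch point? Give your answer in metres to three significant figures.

Maximum height: H = v_y0² / (2g) = 34.30² / (2 × 9.80) = 60.02 m.

60.0 m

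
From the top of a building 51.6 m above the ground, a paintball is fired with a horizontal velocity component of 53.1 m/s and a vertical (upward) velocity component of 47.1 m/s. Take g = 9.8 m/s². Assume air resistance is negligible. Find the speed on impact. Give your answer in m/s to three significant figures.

77.8 m/s

With up positive and y = 0 at the ground: y(t) = 51.6 + (47.10) t − 4.900 t². Setting y = 0 and taking the positive root: t = [47.10 + √(47.10² + 2·9.80·51.6)] / 9.80 = (47.10 + 56.83) / 9.80 = 10.61 s.
Vertical velocity at impact: v_y = v_y0 − g t = 47.10 − 9.80 × 10.61 = −56.83 m/s.
Speed: |v| = √(vₓ² + v_y²) = √(53.10² + 56.83²) = 77.78 m/s.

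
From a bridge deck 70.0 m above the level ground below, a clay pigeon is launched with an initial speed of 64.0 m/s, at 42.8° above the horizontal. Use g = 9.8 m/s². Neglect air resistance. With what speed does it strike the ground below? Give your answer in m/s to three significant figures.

73.9 m/s

Components: vₓ = 64.00 cos 42.8° = 46.96 m/s, v_y0 = 64.00 sin 42.8° = 43.48 m/s.
Vertical motion (up positive, ground at y = 0): 4.900 t² − (43.48) t − 70.0 = 0, so t = (43.48 + √(43.48² + 2·9.80·70.0)) / 9.80 = (43.48 + 57.12) / 9.80 = 10.27 s.
Vertical velocity at impact: v_y = v_y0 − g t = 43.48 − 9.80 × 10.27 = −57.12 m/s.
Speed: |v| = √(vₓ² + v_y²) = √(46.96² + 57.12²) = 73.95 m/s.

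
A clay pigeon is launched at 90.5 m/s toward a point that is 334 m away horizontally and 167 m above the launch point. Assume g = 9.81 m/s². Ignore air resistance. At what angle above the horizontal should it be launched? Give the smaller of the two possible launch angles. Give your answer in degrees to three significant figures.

40.1°

Trajectory: y = x tanθ − g x² (1 + tan²θ)/(2v₀²). With x = 334, y = 167, v₀ = 90.5, g = 9.81:
66.81 tan²θ − 334 tanθ + (233.8) = 0.
tanθ = [334 ± √(334² − 4 × 66.81 × (233.8))] / (2 × 66.81) = (334 ± 221.5) / 133.6, giving tanθ = 0.8418 or 4.158.
θ = 40.09° or 76.48°; the smaller is 40.09°.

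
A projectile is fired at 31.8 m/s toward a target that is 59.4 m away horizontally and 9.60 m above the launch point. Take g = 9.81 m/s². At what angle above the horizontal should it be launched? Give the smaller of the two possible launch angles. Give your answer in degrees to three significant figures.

Trajectory: y = x tanθ − g x² (1 + tan²θ)/(2v₀²). With x = 59.4, y = 9.60, v₀ = 31.8, g = 9.81:
17.11 tan²θ − 59.4 tanθ + (26.71) = 0.
tanθ = [59.4 ± √(59.4² − 4 × 17.11 × (26.71))] / (2 × 17.11) = (59.4 ± 41.23) / 34.23, giving tanθ = 0.5310 or 2.940.
θ = 27.97° or 71.21°; the smaller is 27.97°.

28.0°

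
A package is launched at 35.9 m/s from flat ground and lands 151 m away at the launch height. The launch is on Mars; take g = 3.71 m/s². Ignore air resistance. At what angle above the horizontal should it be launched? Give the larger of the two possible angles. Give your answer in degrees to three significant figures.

From R = (v₀²/g) sin 2θ: sin 2θ = 3.71 × 151 / 1288.8 = 0.4347.
2θ = 25.76° or 180° − 25.76° = 154.2°, so θ = 12.88° or 77.12°.
The larger angle is 77.12°.

77.1°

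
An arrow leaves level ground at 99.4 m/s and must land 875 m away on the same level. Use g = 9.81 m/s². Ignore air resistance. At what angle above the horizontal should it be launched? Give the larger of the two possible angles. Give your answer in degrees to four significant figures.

Level-ground range R = v₀² sin(2θ)/g ⇒ sin(2θ) = gR/v₀² = 9.81 × 875 / 99.4² = 0.8688.
2θ = 60.32° or 180° − 60.32° = 119.7°, so θ = 30.16° or 59.84°.
The larger angle is 59.84°.

59.84°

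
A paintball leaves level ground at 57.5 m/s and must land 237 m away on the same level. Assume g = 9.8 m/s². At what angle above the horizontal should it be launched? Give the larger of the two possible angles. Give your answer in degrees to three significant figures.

Level-ground range R = v₀² sin(2θ)/g ⇒ sin(2θ) = gR/v₀² = 9.80 × 237 / 57.5² = 0.7025.
2θ = 44.63° or 180° − 44.63° = 135.4°, so θ = 22.31° or 67.69°.
The larger angle is 67.69°.

67.7°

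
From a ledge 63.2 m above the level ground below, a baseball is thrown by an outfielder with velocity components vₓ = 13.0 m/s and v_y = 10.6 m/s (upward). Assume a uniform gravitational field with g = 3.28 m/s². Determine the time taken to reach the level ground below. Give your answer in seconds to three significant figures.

10.2 s

Vertical motion (up positive, ground at y = 0): 1.640 t² − (10.60) t − 63.2 = 0, so t = (10.60 + √(10.60² + 2·3.28·63.2)) / 3.28 = (10.60 + 22.96) / 3.28 = 10.23 s.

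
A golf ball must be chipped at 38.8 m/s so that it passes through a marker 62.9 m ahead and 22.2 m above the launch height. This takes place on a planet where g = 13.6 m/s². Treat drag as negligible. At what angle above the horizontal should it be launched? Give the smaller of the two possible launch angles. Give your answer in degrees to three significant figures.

Trajectory: y = x tanθ − g x² (1 + tan²θ)/(2v₀²). With x = 62.9, y = 22.2, v₀ = 38.8, g = 13.6:
17.87 tan²θ − 62.9 tanθ + (40.07) = 0.
tanθ = [62.9 ± √(62.9² − 4 × 17.87 × (40.07))] / (2 × 17.87) = (62.9 ± 33.05) / 35.74, giving tanθ = 0.8353 or 2.684.
θ = 39.87° or 69.57°; the smaller is 39.87°.

39.9°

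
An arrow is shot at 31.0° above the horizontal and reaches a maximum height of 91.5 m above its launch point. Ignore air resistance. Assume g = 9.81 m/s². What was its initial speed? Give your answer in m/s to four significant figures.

82.27 m/s

At the peak v_y = 0, so v_y0 = √(2gH) = √(2 × 9.81 × 91.5) = 42.37 m/s.
v_y0 = v₀ sin θ ⇒ v₀ = 42.37 / sin 31.0° = 82.27 m/s.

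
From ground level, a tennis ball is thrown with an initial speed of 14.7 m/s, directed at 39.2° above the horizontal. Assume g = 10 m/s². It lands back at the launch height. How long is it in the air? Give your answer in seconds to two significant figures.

1.9 s

Resolve: vₓ = 14.70 cos 39.2° = 11.39 m/s and v_y0 = 14.70 sin 39.2° = 9.291 m/s.
Landing at launch height ⇒ T = 2 v_y0 / g = 2 × 9.291 / 10.0 = 1.858 s.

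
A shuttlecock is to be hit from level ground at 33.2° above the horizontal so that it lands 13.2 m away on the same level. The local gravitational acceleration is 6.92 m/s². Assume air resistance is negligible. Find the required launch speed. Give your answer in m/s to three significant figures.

From R = (v₀² / g) sin 2θ: v₀ = √(gR / sin 2θ).
v₀ = √(6.92 × 13.2 / sin 66.40°) = √(91.34 / 0.9164) = √99.681 = 9.984 m/s.

9.98 m/s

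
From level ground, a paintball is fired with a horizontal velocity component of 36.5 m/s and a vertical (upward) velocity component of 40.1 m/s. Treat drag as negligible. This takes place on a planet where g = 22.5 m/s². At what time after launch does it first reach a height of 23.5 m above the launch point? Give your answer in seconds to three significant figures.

0.739 s

Set y = v_y0 t − ½ g t² = 23.5: 11.25 t² − 40.10 t + 23.5 = 0.
Quadratic formula: t = (40.10 ± √550.51) / 22.5 = (40.10 ± 23.46) / 22.5 → t = 0.7394 s or 2.825 s.
The first (ascending) time is 0.7394 s.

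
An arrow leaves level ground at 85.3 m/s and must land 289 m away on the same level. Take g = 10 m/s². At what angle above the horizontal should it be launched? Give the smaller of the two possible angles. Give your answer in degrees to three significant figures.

Level-ground range R = v₀² sin(2θ)/g ⇒ sin(2θ) = gR/v₀² = 10.0 × 289 / 85.3² = 0.3972.
2θ = 23.40° or 180° − 23.40° = 156.6°, so θ = 11.70° or 78.30°.
The smaller angle is 11.70°.

11.7°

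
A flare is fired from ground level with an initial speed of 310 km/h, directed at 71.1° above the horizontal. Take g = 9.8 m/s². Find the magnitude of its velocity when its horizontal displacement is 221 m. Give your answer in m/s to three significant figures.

Convert: 310 km/h = 310/3.6 = 86.11 m/s.
vₓ = 86.11 cos 71.1° = 27.89 m/s; v_y0 = 86.11 sin 71.1° = 81.47 m/s.
At x = 221 m, t = x/vₓ = 221/27.89 = 7.923 s.
Vertical velocity there: v_y = v_y0 − g t = 81.47 − 9.80 × 7.923 = 3.821 m/s.
Speed: √(vₓ² + v_y²) = √(27.89² + 3.821²) = 28.15 m/s.

28.2 m/s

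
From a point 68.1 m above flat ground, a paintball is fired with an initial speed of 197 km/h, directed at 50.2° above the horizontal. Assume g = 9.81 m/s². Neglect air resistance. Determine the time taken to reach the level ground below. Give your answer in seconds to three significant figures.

Convert: 197 km/h = 197/3.6 = 54.72 m/s.
vₓ = 54.72 cos 50.2° = 35.03 m/s; v_y0 = 54.72 sin 50.2° = 42.04 m/s.
With up positive and y = 0 at the ground: y(t) = 68.1 + (42.04) t − 4.905 t². Setting y = 0 and taking the positive root: t = [42.04 + √(42.04² + 2·9.81·68.1)] / 9.81 = (42.04 + 55.71) / 9.81 = 9.965 s.

9.96 s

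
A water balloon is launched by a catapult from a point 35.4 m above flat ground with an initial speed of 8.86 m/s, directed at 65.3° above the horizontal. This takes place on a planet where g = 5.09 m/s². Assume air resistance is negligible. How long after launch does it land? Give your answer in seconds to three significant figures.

Horizontal component vₓ = 8.860 cos 65.3° = 3.702 m/s; vertical v_y0 = 8.860 sin 65.3° = 8.049 m/s.
Vertical motion (up positive, ground at y = 0): 2.545 t² − (8.049) t − 35.4 = 0, so t = (8.049 + √(8.049² + 2·5.09·35.4)) / 5.09 = (8.049 + 20.62) / 5.09 = 5.632 s.

5.63 s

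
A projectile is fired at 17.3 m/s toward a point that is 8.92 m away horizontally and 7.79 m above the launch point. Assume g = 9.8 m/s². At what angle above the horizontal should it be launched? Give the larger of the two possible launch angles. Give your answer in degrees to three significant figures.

Trajectory: y = x tanθ − g x² (1 + tan²θ)/(2v₀²). With x = 8.92, y = 7.79, v₀ = 17.3, g = 9.80:
1.303 tan²θ − 8.92 tanθ + (9.093) = 0.
tanθ = [8.92 ± √(8.92² − 4 × 1.303 × (9.093))] / (2 × 1.303) = (8.92 ± 5.673) / 2.605, giving tanθ = 1.246 or 5.601.
θ = 51.25° or 79.88°; the larger is 79.88°.

79.9°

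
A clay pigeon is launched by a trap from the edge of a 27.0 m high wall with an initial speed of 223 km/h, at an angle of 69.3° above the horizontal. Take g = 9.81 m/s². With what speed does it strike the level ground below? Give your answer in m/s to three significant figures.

66.1 m/s

Convert: 223 km/h = 223/3.6 = 61.94 m/s.
Resolve: vₓ = 61.94 cos 69.3° = 21.90 m/s and v_y0 = 61.94 sin 69.3° = 57.95 m/s.
Vertical motion (up positive, ground at y = 0): 4.905 t² − (57.95) t − 27.0 = 0, so t = (57.95 + √(57.95² + 2·9.81·27.0)) / 9.81 = (57.95 + 62.35) / 9.81 = 12.26 s.
Vertical velocity at impact: v_y = v_y0 − g t = 57.95 − 9.81 × 12.26 = −62.35 m/s.
Speed: |v| = √(vₓ² + v_y²) = √(21.90² + 62.35²) = 66.08 m/s.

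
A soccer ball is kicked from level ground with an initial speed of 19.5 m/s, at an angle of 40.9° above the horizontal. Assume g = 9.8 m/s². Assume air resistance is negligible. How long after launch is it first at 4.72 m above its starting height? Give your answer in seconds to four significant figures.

0.4460 s

vₓ = 19.50 cos 40.9° = 14.74 m/s; v_y0 = 19.50 sin 40.9° = 12.77 m/s.
Set y = v_y0 t − ½ g t² = 4.72: 4.900 t² − 12.77 t + 4.72 = 0.
Quadratic formula: t = (12.77 ± √70.496) / 9.80 = (12.77 ± 8.396) / 9.80 → t = 0.4460 s or 2.160 s.
The first (ascending) time is 0.4460 s.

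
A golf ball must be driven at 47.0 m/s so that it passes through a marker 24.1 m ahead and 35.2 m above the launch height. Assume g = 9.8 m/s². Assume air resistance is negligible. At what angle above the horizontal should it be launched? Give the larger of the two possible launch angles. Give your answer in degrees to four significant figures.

86.64°

Trajectory: y = x tanθ − g x² (1 + tan²θ)/(2v₀²). With x = 24.1, y = 35.2, v₀ = 47.0, g = 9.80:
1.288 tan²θ − 24.1 tanθ + (36.49) = 0.
tanθ = [24.1 ± √(24.1² − 4 × 1.288 × (36.49))] / (2 × 1.288) = (24.1 ± 19.82) / 2.577, giving tanθ = 1.662 or 17.04.
θ = 58.96° or 86.64°; the larger is 86.64°.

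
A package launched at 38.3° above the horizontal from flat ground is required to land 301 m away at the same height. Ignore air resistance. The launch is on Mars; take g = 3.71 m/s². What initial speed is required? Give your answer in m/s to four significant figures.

On level ground R = v₀² sin 2θ / g ⇒ v₀ = √(gR / sin 2θ).
v₀ = √(3.71 × 301 / sin 76.60°) = √(1117 / 0.9728) = √1148.0 = 33.88 m/s.

33.88 m/s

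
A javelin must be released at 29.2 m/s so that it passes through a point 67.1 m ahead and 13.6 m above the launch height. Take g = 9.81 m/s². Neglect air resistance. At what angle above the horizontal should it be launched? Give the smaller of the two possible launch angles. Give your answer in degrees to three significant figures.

42.1°

Trajectory: y = x tanθ − g x² (1 + tan²θ)/(2v₀²). With x = 67.1, y = 13.6, v₀ = 29.2, g = 9.81:
25.90 tan²θ − 67.1 tanθ + (39.50) = 0.
tanθ = [67.1 ± √(67.1² − 4 × 25.90 × (39.50))] / (2 × 25.90) = (67.1 ± 20.25) / 51.80, giving tanθ = 0.9045 or 1.686.
θ = 42.13° or 59.33°; the smaller is 42.13°.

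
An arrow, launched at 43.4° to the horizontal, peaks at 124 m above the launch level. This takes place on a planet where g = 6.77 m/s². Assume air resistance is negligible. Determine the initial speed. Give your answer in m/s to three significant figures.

59.6 m/s

At the peak v_y = 0, so v_y0 = √(2gH) = √(2 × 6.77 × 124) = 40.98 m/s.
v_y0 = v₀ sin θ ⇒ v₀ = 40.98 / sin 43.4° = 59.64 m/s.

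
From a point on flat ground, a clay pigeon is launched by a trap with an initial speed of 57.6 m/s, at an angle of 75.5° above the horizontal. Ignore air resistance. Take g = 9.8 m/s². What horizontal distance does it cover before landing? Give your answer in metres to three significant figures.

vₓ = 57.60 cos 75.5° = 14.42 m/s; v_y0 = 57.60 sin 75.5° = 55.77 m/s.
Time aloft: T = 2 v_y0 / g = 2 × 55.77 / 9.80 = 11.38 s.
Range: R = vₓ T = 14.42 × 11.38 = 164.1 m.

164 m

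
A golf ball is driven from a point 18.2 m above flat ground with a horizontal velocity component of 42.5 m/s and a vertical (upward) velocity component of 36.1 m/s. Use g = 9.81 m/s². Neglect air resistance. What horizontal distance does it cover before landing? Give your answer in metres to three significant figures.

333 m

Vertical motion (up positive, ground at y = 0): 4.905 t² − (36.10) t − 18.2 = 0, so t = (36.10 + √(36.10² + 2·9.81·18.2)) / 9.81 = (36.10 + 40.75) / 9.81 = 7.834 s.
Horizontal distance: R = vₓ t = 42.50 × 7.834 = 332.9 m.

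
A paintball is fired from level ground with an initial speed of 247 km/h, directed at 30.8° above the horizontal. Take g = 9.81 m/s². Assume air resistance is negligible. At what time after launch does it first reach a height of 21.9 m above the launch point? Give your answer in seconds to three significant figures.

0.690 s

Convert: 247 km/h = 247/3.6 = 68.61 m/s.
Resolve: vₓ = 68.61 cos 30.8° = 58.93 m/s and v_y0 = 68.61 sin 30.8° = 35.13 m/s.
Require v_y0 t − ½ g t² = 21.9, i.e. 4.905 t² − 35.13 t + 21.9 = 0.
Quadratic formula: t = (35.13 ± √804.57) / 9.81 = (35.13 ± 28.36) / 9.81 → t = 0.6898 s or 6.473 s.
The first (ascending) time is 0.6898 s.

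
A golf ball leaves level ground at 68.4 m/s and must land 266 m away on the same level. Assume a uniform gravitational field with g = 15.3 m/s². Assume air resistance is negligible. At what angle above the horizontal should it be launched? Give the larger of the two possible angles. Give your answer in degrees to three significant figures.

59.8°

Level-ground range R = v₀² sin(2θ)/g ⇒ sin(2θ) = gR/v₀² = 15.3 × 266 / 68.4² = 0.8699.
2θ = 60.45° or 180° − 60.45° = 119.6°, so θ = 30.22° or 59.78°.
The larger angle is 59.78°.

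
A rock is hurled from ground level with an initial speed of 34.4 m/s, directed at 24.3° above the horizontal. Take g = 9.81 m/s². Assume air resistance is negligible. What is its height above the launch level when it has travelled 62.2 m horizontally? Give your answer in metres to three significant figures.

8.78 m

Horizontal component vₓ = 34.40 cos 24.3° = 31.35 m/s; vertical v_y0 = 34.40 sin 24.3° = 14.16 m/s.
Time to reach x = 62.2 m: t = x/vₓ = 62.2/31.35 = 1.984 s.
Height: y = v_y0 t − ½ g t² = 14.16 × 1.984 − 4.905 × 1.984² = 28.08 − 19.31 = 8.779 m.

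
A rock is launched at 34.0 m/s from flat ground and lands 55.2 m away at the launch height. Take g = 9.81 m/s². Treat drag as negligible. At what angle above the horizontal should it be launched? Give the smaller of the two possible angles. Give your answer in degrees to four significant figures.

R = v₀² sin 2θ / g gives sin 2θ = gR/v₀² = 9.81·55.2/34.0² = 0.4684.
2θ = 27.93° or 180° − 27.93° = 152.1°, so θ = 13.97° or 76.03°.
The smaller angle is 13.97°.

13.97°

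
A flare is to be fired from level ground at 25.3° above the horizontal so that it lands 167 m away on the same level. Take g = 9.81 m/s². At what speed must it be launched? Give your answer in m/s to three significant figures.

46.0 m/s

Level-ground range: R = v₀² sin(2θ)/g, so v₀ = √(gR / sin 2θ).
v₀ = √(9.81 × 167 / sin 50.60°) = √(1638 / 0.7727) = √2120.1 = 46.04 m/s.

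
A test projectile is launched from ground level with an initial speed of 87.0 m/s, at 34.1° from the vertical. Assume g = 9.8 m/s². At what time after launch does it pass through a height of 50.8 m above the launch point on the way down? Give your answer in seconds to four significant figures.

13.96 s

Horizontal component vₓ = 87.00 sin 34.1° = 48.78 m/s; vertical v_y0 = 87.00 cos 34.1° = 72.04 m/s.
Require v_y0 t − ½ g t² = 50.8, i.e. 4.900 t² − 72.04 t + 50.8 = 0.
t = [72.04 ± √(72.04² − 2·9.80·50.8)] / 9.80 = (72.04 ± 64.76) / 9.80, so t = 0.7427 s or t = 13.96 s.
The descending-branch root is 13.96 s.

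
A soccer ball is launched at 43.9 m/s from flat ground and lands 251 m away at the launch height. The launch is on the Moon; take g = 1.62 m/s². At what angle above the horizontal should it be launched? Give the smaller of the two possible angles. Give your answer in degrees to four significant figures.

R = v₀² sin 2θ / g gives sin 2θ = gR/v₀² = 1.62·251/43.9² = 0.2110.
2θ = 12.18° or 180° − 12.18° = 167.8°, so θ = 6.090° or 83.91°.
The smaller angle is 6.090°.

6.090°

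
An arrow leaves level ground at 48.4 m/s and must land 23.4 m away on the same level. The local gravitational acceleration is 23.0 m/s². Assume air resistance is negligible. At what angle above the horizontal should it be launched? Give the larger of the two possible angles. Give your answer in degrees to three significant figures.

From R = (v₀²/g) sin 2θ: sin 2θ = 23.0 × 23.4 / 2342.6 = 0.2297.
2θ = 13.28° or 180° − 13.28° = 166.7°, so θ = 6.641° or 83.36°.
The larger angle is 83.36°.

83.4°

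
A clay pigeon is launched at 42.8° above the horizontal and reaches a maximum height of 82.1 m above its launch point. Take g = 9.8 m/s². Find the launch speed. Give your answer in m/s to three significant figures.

59.0 m/s

At the peak v_y = 0, so v_y0 = √(2gH) = √(2 × 9.80 × 82.1) = 40.11 m/s.
v_y0 = v₀ sin θ ⇒ v₀ = 40.11 / sin 42.8° = 59.04 m/s.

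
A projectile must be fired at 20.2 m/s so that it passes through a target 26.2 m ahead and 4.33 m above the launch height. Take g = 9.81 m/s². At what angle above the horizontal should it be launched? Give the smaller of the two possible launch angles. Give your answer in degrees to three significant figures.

Trajectory: y = x tanθ − g x² (1 + tan²θ)/(2v₀²). With x = 26.2, y = 4.33, v₀ = 20.2, g = 9.81:
8.252 tan²θ − 26.2 tanθ + (12.58) = 0.
tanθ = [26.2 ± √(26.2² − 4 × 8.252 × (12.58))] / (2 × 8.252) = (26.2 ± 16.47) / 16.50, giving tanθ = 0.5898 or 2.585.
θ = 30.53° or 68.85°; the smaller is 30.53°.

30.5°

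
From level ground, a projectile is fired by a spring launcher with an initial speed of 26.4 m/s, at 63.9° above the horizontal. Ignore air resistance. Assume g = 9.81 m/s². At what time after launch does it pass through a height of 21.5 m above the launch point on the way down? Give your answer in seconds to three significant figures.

3.62 s

Horizontal component vₓ = 26.40 cos 63.9° = 11.61 m/s; vertical v_y0 = 26.40 sin 63.9° = 23.71 m/s.
Set y = v_y0 t − ½ g t² = 21.5: 4.905 t² − 23.71 t + 21.5 = 0.
t = [23.71 ± √(23.71² − 2·9.81·21.5)] / 9.81 = (23.71 ± 11.84) / 9.81, so t = 1.210 s or t = 3.624 s.
The descending-branch root is 3.624 s.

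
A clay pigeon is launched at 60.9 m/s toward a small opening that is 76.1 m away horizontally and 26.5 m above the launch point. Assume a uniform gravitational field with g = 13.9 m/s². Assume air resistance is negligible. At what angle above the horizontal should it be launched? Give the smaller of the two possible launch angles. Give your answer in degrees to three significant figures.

28.0°

Trajectory: y = x tanθ − g x² (1 + tan²θ)/(2v₀²). With x = 76.1, y = 26.5, v₀ = 60.9, g = 13.9:
10.85 tan²θ − 76.1 tanθ + (37.35) = 0.
tanθ = [76.1 ± √(76.1² − 4 × 10.85 × (37.35))] / (2 × 10.85) = (76.1 ± 64.57) / 21.70, giving tanθ = 0.5310 or 6.481.
θ = 27.97° or 81.23°; the smaller is 27.97°.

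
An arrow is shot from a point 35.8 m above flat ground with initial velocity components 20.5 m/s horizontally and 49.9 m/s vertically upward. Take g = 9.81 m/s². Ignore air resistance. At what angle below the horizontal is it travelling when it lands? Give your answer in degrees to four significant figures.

With up positive and y = 0 at the ground: y(t) = 35.8 + (49.90) t − 4.905 t². Setting y = 0 and taking the positive root: t = [49.90 + √(49.90² + 2·9.81·35.8)] / 9.81 = (49.90 + 56.50) / 9.81 = 10.85 s.
At impact: v_y = v_y0 − g t = −56.50 m/s; vₓ = 20.50 m/s.
Angle below horizontal: arctan(|v_y|/vₓ) = arctan(56.50/20.50) = 70.06°.

70.06°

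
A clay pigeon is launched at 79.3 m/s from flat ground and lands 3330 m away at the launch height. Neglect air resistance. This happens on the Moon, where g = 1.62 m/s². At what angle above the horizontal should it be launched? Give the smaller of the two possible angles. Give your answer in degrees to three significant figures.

29.5°

From R = (v₀²/g) sin 2θ: sin 2θ = 1.62 × 3330 / 6288.5 = 0.8579.
2θ = 59.08° or 180° − 59.08° = 120.9°, so θ = 29.54° or 60.46°.
The smaller angle is 29.54°.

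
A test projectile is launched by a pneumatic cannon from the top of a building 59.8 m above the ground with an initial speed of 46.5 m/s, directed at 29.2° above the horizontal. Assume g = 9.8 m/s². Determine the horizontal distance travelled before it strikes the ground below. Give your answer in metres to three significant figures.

264 m

vₓ = 46.50 cos 29.2° = 40.59 m/s; v_y0 = 46.50 sin 29.2° = 22.69 m/s.
Vertical motion (up positive, ground at y = 0): 4.900 t² − (22.69) t − 59.8 = 0, so t = (22.69 + √(22.69² + 2·9.80·59.8)) / 9.80 = (22.69 + 41.07) / 9.80 = 6.506 s.
Horizontal distance: R = vₓ t = 40.59 × 6.506 = 264.1 m.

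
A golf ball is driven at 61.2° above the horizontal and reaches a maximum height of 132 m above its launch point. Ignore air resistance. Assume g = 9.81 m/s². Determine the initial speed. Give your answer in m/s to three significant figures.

58.1 m/s

At the peak v_y = 0, so v_y0 = √(2gH) = √(2 × 9.81 × 132) = 50.89 m/s.
v_y0 = v₀ sin θ ⇒ v₀ = 50.89 / sin 61.2° = 58.07 m/s.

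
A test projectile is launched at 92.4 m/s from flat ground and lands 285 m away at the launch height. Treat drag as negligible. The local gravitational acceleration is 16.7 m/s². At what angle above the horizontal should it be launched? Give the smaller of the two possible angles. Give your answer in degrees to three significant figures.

16.9°

Level-ground range R = v₀² sin(2θ)/g ⇒ sin(2θ) = gR/v₀² = 16.7 × 285 / 92.4² = 0.5575.
2θ = 33.88° or 180° − 33.88° = 146.1°, so θ = 16.94° or 73.06°.
The smaller angle is 16.94°.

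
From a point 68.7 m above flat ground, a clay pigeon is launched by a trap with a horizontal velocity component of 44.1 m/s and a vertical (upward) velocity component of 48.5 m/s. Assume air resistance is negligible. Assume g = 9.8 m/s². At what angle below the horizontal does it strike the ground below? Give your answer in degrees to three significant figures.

Vertical motion (up positive, ground at y = 0): 4.900 t² − (48.50) t − 68.7 = 0, so t = (48.50 + √(48.50² + 2·9.80·68.7)) / 9.80 = (48.50 + 60.82) / 9.80 = 11.15 s.
At impact: v_y = v_y0 − g t = −60.82 m/s; vₓ = 44.10 m/s.
Angle below horizontal: arctan(|v_y|/vₓ) = arctan(60.82/44.10) = 54.05°.

54.1°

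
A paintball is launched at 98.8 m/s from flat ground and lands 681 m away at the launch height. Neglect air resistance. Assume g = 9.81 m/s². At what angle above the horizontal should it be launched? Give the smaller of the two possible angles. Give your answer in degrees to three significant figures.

21.6°

Level-ground range R = v₀² sin(2θ)/g ⇒ sin(2θ) = gR/v₀² = 9.81 × 681 / 98.8² = 0.6844.
2θ = 43.19° or 180° − 43.19° = 136.8°, so θ = 21.59° or 68.41°.
The smaller angle is 21.59°.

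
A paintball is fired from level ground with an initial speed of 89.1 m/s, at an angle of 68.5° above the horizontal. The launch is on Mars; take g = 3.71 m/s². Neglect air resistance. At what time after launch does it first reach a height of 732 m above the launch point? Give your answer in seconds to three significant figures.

12.1 s

Resolve: vₓ = 89.10 cos 68.5° = 32.66 m/s and v_y0 = 89.10 sin 68.5° = 82.90 m/s.
Height y(t) = 82.90 t − 1.855 t² = 732 gives 1.855 t² − 82.90 t + 732 = 0.
t = [82.90 ± √(82.90² − 2·3.71·732)] / 3.71 = (82.90 ± 37.96) / 3.71, so t = 12.11 s or t = 32.58 s.
The first (ascending) time is 12.11 s.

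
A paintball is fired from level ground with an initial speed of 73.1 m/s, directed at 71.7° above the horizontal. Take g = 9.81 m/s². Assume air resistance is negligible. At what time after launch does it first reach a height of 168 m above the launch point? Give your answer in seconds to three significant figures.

vₓ = 73.10 cos 71.7° = 22.95 m/s; v_y0 = 73.10 sin 71.7° = 69.40 m/s.
Height y(t) = 69.40 t − 4.905 t² = 168 gives 4.905 t² − 69.40 t + 168 = 0.
t = [69.40 ± √(69.40² − 2·9.81·168)] / 9.81 = (69.40 ± 39.00) / 9.81, so t = 3.100 s or t = 11.05 s.
The first (ascending) time is 3.100 s.

3.10 s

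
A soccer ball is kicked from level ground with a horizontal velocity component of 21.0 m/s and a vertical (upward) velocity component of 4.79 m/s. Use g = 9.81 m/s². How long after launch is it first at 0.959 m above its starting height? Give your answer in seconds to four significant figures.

Require v_y0 t − ½ g t² = 0.959, i.e. 4.905 t² − 4.790 t + 0.959 = 0.
Quadratic formula: t = (4.790 ± √4.1285) / 9.81 = (4.790 ± 2.032) / 9.81 → t = 0.2812 s or 0.6954 s.
The first (ascending) time is 0.2812 s.

0.2812 s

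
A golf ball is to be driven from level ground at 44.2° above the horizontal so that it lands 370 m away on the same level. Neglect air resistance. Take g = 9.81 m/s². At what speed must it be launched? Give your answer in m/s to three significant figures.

60.3 m/s

Level-ground range: R = v₀² sin(2θ)/g, so v₀ = √(gR / sin 2θ).
v₀ = √(9.81 × 370 / sin 88.40°) = √(3630 / 0.9996) = √3631.1 = 60.26 m/s.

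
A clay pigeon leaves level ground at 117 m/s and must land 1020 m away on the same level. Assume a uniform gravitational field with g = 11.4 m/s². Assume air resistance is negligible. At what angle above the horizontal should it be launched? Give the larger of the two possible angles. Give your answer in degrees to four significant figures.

Level-ground range R = v₀² sin(2θ)/g ⇒ sin(2θ) = gR/v₀² = 11.4 × 1020 / 117² = 0.8494.
2θ = 58.15° or 180° − 58.15° = 121.8°, so θ = 29.08° or 60.92°.
The larger angle is 60.92°.

60.92°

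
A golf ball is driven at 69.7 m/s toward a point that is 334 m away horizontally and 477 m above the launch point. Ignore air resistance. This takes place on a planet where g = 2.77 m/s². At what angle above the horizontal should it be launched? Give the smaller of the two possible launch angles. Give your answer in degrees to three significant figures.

61.6°

Trajectory: y = x tanθ − g x² (1 + tan²θ)/(2v₀²). With x = 334, y = 477, v₀ = 69.7, g = 2.77:
31.80 tan²θ − 334 tanθ + (508.8) = 0.
tanθ = [334 ± √(334² − 4 × 31.80 × (508.8))] / (2 × 31.80) = (334 ± 216.4) / 63.61, giving tanθ = 1.849 or 8.653.
θ = 61.59° or 83.41°; the smaller is 61.59°.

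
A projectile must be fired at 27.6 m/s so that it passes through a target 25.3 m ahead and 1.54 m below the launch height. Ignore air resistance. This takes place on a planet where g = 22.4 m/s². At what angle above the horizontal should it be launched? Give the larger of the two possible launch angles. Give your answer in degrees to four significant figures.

Trajectory: y = x tanθ − g x² (1 + tan²θ)/(2v₀²). With x = 25.3, y = −1.54, v₀ = 27.6, g = 22.4:
9.411 tan²θ − 25.3 tanθ + (7.871) = 0.
tanθ = [25.3 ± √(25.3² − 4 × 9.411 × (7.871))] / (2 × 9.411) = (25.3 ± 18.54) / 18.82, giving tanθ = 0.3591 or 2.329.
θ = 19.75° or 66.76°; the larger is 66.76°.

66.76°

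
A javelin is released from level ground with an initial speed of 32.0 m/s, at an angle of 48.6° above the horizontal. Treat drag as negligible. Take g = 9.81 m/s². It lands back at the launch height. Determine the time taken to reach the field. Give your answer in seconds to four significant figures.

4.894 s

Resolve: vₓ = 32.00 cos 48.6° = 21.16 m/s and v_y0 = 32.00 sin 48.6° = 24.00 m/s.
Time of flight on level ground: T = 2 v_y0 / g = 2 × 24.00 / 9.81 = 4.894 s.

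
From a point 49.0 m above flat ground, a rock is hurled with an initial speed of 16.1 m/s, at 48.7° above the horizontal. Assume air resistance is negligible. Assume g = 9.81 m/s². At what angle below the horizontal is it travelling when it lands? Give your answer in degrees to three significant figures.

Components: vₓ = 16.10 cos 48.7° = 10.63 m/s, v_y0 = 16.10 sin 48.7° = 12.10 m/s.
Vertical motion (up positive, ground at y = 0): 4.905 t² − (12.10) t − 49.0 = 0, so t = (12.10 + √(12.10² + 2·9.81·49.0)) / 9.81 = (12.10 + 33.28) / 9.81 = 4.626 s.
At impact: v_y = v_y0 − g t = −33.28 m/s; vₓ = 10.63 m/s.
Angle below horizontal: arctan(|v_y|/vₓ) = arctan(33.28/10.63) = 72.29°.

72.3°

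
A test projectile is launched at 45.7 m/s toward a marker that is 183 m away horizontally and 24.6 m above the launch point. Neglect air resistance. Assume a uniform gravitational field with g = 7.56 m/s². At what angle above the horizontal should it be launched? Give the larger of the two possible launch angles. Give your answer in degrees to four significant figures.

Trajectory: y = x tanθ − g x² (1 + tan²θ)/(2v₀²). With x = 183, y = 24.6, v₀ = 45.7, g = 7.56:
60.61 tan²θ − 183 tanθ + (85.21) = 0.
tanθ = [183 ± √(183² − 4 × 60.61 × (85.21))] / (2 × 60.61) = (183 ± 113.3) / 121.2, giving tanθ = 0.5752 or 2.444.
θ = 29.91° or 67.75°; the larger is 67.75°.

67.75°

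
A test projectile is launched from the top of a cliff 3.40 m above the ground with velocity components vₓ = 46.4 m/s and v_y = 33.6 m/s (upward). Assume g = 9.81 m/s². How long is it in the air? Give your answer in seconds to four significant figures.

With up positive and y = 0 at the ground: y(t) = 3.40 + (33.60) t − 4.905 t². Setting y = 0 and taking the positive root: t = [33.60 + √(33.60² + 2·9.81·3.40)] / 9.81 = (33.60 + 34.58) / 9.81 = 6.950 s.

6.950 s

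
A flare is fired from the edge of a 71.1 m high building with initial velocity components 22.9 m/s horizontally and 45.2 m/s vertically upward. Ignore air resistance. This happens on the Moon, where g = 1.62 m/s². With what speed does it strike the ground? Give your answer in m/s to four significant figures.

Vertical motion (up positive, ground at y = 0): 0.8100 t² − (45.20) t − 71.1 = 0, so t = (45.20 + √(45.20² + 2·1.62·71.1)) / 1.62 = (45.20 + 47.68) / 1.62 = 57.33 s.
Vertical velocity at impact: v_y = v_y0 − g t = 45.20 − 1.62 × 57.33 = −47.68 m/s.
Speed: |v| = √(vₓ² + v_y²) = √(22.90² + 47.68²) = 52.89 m/s.

52.89 m/s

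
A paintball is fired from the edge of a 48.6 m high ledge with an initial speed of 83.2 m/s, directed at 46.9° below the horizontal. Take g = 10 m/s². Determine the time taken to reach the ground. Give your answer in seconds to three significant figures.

vₓ = 83.20 cos 46.9° = 56.85 m/s; v_y0 = −60.75 m/s (downward).
With up positive and y = 0 at the ground: y(t) = 48.6 + (−60.75) t − 5.000 t². Setting y = 0 and taking the positive root: t = [−60.75 + √(60.75² + 2·10.0·48.6)] / 10.0 = (−60.75 + 68.28) / 10.0 = 0.7533 s.

0.753 s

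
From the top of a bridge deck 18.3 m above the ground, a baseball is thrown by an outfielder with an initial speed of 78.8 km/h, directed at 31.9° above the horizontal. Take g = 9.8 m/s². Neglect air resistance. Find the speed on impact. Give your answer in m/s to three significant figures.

28.9 m/s

Convert: 78.8 km/h = 78.8/3.6 = 21.89 m/s.
Components: vₓ = 21.89 cos 31.9° = 18.58 m/s, v_y0 = 21.89 sin 31.9° = 11.57 m/s.
The projectile lands when y = 18.3 + (11.57) t − ½·9.80·t² = 0. Positive root: t = (11.57 + √(11.57² + 2·9.80·18.3)) / 9.80 = (11.57 + 22.19) / 9.80 = 3.445 s.
Vertical velocity at impact: v_y = v_y0 − g t = 11.57 − 9.80 × 3.445 = −22.19 m/s.
Speed: |v| = √(vₓ² + v_y²) = √(18.58² + 22.19²) = 28.94 m/s.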